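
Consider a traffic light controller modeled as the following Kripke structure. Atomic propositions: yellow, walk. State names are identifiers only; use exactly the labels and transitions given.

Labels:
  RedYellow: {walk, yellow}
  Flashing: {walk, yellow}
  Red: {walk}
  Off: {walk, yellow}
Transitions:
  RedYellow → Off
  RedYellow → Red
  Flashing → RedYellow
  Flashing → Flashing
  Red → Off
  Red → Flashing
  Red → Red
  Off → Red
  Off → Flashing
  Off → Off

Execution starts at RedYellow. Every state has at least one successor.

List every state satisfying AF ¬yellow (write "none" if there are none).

States satisfying ¬yellow: {Red}.
States satisfying AF ¬yellow: {Red}.

{Red}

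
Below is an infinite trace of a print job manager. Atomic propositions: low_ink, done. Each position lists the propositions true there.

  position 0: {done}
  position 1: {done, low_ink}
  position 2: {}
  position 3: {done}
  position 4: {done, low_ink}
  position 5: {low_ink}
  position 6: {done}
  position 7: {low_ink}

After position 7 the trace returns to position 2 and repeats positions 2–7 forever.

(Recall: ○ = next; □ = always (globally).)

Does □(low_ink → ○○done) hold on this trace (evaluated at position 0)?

low_ink → ○○done must hold at every position from 0 onward. It fails at position 5, so □(low_ink → ○○done) is false.
Positions where low_ink holds: 1, 4, 5, 7.
Check ○○done at each: 1→ok, 4→ok, 5→fails, 7→ok.

Does not hold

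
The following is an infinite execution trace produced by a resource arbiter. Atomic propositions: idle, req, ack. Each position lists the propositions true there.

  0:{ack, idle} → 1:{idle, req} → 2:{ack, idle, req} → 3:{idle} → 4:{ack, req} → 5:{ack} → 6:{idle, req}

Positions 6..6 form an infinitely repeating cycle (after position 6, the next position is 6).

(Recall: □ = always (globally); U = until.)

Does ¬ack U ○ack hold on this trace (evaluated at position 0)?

Walking from position 0: at position 0, ○ack has not yet held and ¬ack fails, so ¬ack U ○ack is false.

Does not hold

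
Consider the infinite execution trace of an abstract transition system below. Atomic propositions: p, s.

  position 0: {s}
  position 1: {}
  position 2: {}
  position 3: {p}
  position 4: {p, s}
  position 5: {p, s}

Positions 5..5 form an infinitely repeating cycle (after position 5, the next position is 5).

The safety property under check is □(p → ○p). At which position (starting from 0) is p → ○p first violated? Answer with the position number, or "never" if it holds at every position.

never

p → ○p holds at every position 0..5, and those are all the positions the trace ever visits, so the invariant □(p → ○p) is never violated.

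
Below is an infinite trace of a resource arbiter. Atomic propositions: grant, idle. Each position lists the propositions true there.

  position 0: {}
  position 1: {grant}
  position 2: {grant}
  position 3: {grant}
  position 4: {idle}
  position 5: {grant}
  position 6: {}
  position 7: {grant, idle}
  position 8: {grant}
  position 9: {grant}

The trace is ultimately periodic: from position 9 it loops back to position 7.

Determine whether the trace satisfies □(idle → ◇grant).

idle → ◇grant holds at every position 0..9, and those are all positions ever visited, so □(idle → ◇grant) holds.
Positions where idle holds: 4, 7.
Check ◇grant at each: 4→ok, 7→ok.

Yes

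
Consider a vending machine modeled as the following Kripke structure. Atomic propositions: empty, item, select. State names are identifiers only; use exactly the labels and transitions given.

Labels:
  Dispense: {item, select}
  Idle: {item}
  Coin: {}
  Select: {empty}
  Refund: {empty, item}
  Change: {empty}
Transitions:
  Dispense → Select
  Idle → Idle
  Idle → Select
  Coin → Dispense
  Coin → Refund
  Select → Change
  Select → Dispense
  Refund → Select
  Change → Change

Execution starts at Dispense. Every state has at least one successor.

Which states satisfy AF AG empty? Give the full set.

{Change}

States satisfying AG empty: {Change}.
States satisfying AF AG empty: {Change}.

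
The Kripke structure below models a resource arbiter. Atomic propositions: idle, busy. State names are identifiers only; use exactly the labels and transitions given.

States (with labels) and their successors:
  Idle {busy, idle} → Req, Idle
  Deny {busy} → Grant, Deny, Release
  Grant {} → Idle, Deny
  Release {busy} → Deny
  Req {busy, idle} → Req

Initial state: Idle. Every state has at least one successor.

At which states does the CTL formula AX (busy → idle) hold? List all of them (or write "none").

{Idle, Req}

States satisfying busy → idle: {Idle, Grant, Req}.
States satisfying AX (busy → idle): {Idle, Req}.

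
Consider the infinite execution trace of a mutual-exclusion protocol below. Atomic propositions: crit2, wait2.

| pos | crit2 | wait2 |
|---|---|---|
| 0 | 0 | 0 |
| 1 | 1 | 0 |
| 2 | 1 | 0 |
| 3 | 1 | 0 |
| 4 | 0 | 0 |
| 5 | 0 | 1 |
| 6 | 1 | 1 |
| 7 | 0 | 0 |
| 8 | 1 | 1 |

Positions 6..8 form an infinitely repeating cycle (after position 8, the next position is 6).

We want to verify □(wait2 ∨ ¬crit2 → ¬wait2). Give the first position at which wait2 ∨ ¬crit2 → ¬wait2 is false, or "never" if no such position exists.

5

Check wait2 ∨ ¬crit2 → ¬wait2 at each position in order: 0 ✓, 1 ✓, 2 ✓, 3 ✓, 4 ✓.
At position 5 the labels are {wait2}, so wait2 ∨ ¬crit2 → ¬wait2 is false there. This is the first violation.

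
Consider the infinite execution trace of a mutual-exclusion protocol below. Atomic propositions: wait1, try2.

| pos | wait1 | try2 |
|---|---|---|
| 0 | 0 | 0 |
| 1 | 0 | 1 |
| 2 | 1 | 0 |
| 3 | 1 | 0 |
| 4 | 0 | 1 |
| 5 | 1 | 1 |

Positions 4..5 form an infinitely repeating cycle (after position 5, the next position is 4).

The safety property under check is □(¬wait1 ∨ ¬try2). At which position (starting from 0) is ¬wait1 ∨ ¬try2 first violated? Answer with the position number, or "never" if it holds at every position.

Check ¬wait1 ∨ ¬try2 at each position in order: 0 ✓, 1 ✓, 2 ✓, 3 ✓, 4 ✓.
At position 5 the labels are {try2, wait1}, so ¬wait1 ∨ ¬try2 is false there. This is the first violation.

5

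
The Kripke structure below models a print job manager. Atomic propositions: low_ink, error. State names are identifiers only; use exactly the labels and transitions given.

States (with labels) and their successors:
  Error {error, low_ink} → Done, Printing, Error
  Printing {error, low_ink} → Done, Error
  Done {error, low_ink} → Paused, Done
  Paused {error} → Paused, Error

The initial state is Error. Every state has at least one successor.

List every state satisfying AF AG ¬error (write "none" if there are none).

States satisfying AG ¬error: ∅.
States satisfying AF AG ¬error: ∅.

none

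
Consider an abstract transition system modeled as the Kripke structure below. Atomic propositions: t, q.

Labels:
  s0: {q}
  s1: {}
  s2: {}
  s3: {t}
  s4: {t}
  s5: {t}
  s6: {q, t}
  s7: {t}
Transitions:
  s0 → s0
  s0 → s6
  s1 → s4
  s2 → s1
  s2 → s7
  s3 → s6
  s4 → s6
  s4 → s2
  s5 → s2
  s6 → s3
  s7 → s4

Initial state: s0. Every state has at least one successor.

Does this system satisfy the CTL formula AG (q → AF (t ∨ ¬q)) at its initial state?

States satisfying q → AF (t ∨ ¬q): {s1, s2, s3, s4, s5, s6, s7}.
States satisfying AG (q → AF (t ∨ ¬q)): {s1, s2, s3, s4, s5, s6, s7}.
s0 is reachable from s0 and violates q → AF (t ∨ ¬q), so AG fails at s0.
s0 ∉ Sat(AG (q → AF (t ∨ ¬q))).

Does not hold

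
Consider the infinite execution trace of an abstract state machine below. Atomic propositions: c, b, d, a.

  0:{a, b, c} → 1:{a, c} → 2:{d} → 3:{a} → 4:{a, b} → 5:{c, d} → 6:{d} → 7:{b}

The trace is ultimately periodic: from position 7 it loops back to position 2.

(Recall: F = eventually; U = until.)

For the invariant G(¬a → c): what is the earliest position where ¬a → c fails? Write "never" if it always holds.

Check ¬a → c at each position in order: 0 ✓, 1 ✓.
At position 2 the labels are {d}, so ¬a → c is false there. This is the first violation.

2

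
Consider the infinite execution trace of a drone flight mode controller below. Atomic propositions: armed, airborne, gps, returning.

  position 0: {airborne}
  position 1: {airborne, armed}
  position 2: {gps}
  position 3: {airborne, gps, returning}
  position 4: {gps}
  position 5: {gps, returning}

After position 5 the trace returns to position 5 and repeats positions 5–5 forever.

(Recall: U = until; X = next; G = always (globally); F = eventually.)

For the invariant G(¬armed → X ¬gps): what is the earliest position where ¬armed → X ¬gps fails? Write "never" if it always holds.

Check ¬armed → X ¬gps at each position in order: 0 ✓, 1 ✓.
At position 2 the labels are {gps} and the next position 3 has {airborne, gps, returning}, so ¬armed → X ¬gps is false there. This is the first violation.

2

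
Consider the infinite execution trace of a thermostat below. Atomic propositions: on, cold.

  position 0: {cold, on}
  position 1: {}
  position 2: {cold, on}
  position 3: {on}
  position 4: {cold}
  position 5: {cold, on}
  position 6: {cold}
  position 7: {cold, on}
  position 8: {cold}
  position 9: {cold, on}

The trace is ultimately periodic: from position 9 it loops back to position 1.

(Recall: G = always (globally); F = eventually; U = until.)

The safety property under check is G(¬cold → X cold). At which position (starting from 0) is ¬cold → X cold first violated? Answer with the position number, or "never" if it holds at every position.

never

¬cold → X cold holds at every position 0..9, and those are all the positions the trace ever visits, so the invariant G(¬cold → X cold) is never violated.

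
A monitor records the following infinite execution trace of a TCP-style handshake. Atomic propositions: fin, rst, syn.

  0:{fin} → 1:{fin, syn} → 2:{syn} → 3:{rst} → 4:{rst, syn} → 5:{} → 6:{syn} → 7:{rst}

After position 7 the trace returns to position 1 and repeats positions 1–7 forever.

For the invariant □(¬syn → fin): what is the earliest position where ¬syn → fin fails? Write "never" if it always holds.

3

Check ¬syn → fin at each position in order: 0 ✓, 1 ✓, 2 ✓.
At position 3 the labels are {rst}, so ¬syn → fin is false there. This is the first violation.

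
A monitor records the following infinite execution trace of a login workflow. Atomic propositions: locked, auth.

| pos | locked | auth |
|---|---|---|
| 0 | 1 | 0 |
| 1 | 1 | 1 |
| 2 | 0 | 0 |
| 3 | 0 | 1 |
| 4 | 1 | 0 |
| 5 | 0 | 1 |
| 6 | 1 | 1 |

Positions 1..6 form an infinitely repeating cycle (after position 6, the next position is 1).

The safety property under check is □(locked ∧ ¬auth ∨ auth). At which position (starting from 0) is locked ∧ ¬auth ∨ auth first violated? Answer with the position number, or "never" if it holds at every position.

2

Check locked ∧ ¬auth ∨ auth at each position in order: 0 ✓, 1 ✓.
At position 2 the labels are {}, so locked ∧ ¬auth ∨ auth is false there. This is the first violation.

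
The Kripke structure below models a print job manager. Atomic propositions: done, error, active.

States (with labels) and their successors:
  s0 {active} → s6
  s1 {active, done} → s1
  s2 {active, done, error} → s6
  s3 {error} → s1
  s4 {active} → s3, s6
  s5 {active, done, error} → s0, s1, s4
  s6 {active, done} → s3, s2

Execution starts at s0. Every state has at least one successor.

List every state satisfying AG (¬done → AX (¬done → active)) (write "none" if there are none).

{s0, s1, s2, s3, s6}

States satisfying ¬done → AX (¬done → active): {s0, s1, s2, s3, s5, s6}.
States satisfying AG (¬done → AX (¬done → active)): {s0, s1, s2, s3, s6}.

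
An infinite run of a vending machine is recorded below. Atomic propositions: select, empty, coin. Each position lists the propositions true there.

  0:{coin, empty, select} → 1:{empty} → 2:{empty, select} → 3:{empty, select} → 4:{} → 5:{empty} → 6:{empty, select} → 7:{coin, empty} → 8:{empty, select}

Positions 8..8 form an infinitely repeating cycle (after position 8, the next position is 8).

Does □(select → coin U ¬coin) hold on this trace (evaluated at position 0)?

select → coin U ¬coin holds at every position 0..8, and those are all positions ever visited, so □(select → coin U ¬coin) holds.
Positions where select holds: 0, 2, 3, 6, 8.
Check coin U ¬coin at each: 0→ok, 2→ok, 3→ok, 6→ok, 8→ok.

Yes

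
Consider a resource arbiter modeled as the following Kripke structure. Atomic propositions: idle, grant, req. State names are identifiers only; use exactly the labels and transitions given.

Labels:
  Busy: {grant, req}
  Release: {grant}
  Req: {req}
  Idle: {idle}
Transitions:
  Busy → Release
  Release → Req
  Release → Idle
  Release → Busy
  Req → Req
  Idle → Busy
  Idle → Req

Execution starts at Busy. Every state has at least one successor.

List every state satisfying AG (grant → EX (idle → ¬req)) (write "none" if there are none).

States satisfying grant → EX (idle → ¬req): {Busy, Release, Req, Idle}.
States satisfying AG (grant → EX (idle → ¬req)): {Busy, Release, Req, Idle}.

{Busy, Release, Req, Idle}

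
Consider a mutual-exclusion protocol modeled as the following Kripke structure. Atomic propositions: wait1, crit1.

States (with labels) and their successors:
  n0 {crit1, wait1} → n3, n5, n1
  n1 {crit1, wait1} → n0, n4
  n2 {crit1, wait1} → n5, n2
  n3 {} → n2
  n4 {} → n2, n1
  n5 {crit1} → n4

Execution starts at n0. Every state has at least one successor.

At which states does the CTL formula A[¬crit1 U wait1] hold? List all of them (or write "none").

{n0, n1, n2, n3, n4}

States satisfying ¬crit1: {n3, n4}.
States satisfying wait1: {n0, n1, n2}.
States satisfying A[¬crit1 U wait1]: {n0, n1, n2, n3, n4}.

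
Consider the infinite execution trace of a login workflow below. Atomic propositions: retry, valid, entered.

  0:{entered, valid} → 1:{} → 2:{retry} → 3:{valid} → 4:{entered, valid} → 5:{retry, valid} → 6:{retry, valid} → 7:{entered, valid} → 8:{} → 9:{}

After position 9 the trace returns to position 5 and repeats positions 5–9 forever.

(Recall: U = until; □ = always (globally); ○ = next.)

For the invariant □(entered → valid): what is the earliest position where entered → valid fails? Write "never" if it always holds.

never

entered → valid holds at every position 0..9, and those are all the positions the trace ever visits, so the invariant □(entered → valid) is never violated.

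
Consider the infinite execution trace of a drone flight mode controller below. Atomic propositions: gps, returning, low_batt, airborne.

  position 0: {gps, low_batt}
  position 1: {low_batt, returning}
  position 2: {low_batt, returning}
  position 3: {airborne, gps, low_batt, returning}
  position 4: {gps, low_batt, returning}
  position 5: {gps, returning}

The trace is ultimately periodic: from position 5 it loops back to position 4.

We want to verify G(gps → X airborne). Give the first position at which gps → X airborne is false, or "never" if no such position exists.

0

At position 0 the labels are {gps, low_batt} and the next position 1 has {low_batt, returning}, so gps → X airborne is false there. This is the first violation.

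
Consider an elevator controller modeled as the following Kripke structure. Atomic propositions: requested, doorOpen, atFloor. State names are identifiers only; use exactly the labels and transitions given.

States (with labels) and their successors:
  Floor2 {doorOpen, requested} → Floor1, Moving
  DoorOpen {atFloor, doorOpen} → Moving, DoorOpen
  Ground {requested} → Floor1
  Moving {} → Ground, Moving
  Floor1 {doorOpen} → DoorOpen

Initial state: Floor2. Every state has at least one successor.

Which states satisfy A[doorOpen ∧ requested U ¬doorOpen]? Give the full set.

{Ground, Moving}

States satisfying doorOpen ∧ requested: {Floor2}.
States satisfying ¬doorOpen: {Ground, Moving}.
States satisfying A[doorOpen ∧ requested U ¬doorOpen]: {Ground, Moving}.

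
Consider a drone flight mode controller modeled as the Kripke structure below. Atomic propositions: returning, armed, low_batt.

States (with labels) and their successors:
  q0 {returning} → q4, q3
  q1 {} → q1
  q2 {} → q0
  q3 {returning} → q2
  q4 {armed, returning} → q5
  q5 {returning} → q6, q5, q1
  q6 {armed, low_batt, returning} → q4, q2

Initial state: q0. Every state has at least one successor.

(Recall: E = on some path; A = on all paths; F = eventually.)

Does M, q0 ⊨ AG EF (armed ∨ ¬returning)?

Yes

States satisfying EF (armed ∨ ¬returning): {q0, q1, q2, q3, q4, q5, q6}.
States satisfying AG EF (armed ∨ ¬returning): {q0, q1, q2, q3, q4, q5, q6}.
Every state reachable from q0 satisfies EF (armed ∨ ¬returning).
q0 ∈ Sat(AG EF (armed ∨ ¬returning)).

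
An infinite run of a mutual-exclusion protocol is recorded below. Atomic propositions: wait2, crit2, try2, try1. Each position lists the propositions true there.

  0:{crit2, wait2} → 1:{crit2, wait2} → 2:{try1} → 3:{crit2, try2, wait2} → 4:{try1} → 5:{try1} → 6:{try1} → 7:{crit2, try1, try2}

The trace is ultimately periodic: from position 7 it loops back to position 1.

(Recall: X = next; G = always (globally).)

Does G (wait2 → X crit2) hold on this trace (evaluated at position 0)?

wait2 → X crit2 must hold at every position from 0 onward. It fails at position 1, so G (wait2 → X crit2) is false.
Positions where wait2 holds: 0, 1, 3.
Check X crit2 at each: 0→ok, 1→fails, 3→fails.

Violated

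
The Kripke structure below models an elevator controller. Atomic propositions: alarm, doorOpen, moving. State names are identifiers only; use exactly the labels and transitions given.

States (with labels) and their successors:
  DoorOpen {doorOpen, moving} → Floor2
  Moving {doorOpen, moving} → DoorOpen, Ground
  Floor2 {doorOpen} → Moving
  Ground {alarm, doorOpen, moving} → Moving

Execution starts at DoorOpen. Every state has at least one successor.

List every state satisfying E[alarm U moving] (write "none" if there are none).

States satisfying alarm: {Ground}.
States satisfying moving: {DoorOpen, Moving, Ground}.
States satisfying E[alarm U moving]: {DoorOpen, Moving, Ground}.

{DoorOpen, Moving, Ground}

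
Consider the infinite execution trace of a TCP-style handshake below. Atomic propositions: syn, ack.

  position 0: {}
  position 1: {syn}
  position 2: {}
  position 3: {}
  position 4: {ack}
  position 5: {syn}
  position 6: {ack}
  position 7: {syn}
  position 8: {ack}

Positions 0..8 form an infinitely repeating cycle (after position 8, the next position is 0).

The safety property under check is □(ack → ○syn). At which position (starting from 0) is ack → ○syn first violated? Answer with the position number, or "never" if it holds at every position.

8

Check ack → ○syn at each position in order: 0 ✓, 1 ✓, 2 ✓, 3 ✓, 4 ✓, 5 ✓, 6 ✓, 7 ✓.
At position 8 the labels are {ack} and the next position 0 has {}, so ack → ○syn is false there. This is the first violation.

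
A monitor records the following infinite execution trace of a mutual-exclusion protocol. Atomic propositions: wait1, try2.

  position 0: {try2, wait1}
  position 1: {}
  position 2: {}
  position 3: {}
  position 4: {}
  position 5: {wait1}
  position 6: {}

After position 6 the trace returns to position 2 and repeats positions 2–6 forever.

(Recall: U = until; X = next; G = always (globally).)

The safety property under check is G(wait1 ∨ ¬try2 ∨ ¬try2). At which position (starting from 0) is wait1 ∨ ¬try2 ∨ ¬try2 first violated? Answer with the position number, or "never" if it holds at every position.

wait1 ∨ ¬try2 ∨ ¬try2 holds at every position 0..6, and those are all the positions the trace ever visits, so the invariant G(wait1 ∨ ¬try2 ∨ ¬try2) is never violated.

never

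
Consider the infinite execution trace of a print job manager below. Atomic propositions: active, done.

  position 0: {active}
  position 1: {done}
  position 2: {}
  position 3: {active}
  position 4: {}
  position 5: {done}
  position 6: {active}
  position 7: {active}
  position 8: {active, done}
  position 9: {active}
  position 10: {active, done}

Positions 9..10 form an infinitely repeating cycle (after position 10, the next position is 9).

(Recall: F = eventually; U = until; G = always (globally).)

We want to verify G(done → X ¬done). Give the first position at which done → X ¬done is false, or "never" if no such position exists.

never

done → X ¬done holds at every position 0..10, and those are all the positions the trace ever visits, so the invariant G(done → X ¬done) is never violated.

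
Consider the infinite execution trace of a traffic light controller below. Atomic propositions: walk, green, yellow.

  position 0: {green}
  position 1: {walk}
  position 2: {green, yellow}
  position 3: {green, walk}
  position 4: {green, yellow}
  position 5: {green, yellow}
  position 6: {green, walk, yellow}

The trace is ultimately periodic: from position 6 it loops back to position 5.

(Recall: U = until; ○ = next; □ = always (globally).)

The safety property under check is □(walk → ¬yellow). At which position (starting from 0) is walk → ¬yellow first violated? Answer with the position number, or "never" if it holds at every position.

Check walk → ¬yellow at each position in order: 0 ✓, 1 ✓, 2 ✓, 3 ✓, 4 ✓, 5 ✓.
At position 6 the labels are {green, walk, yellow}, so walk → ¬yellow is false there. This is the first violation.

6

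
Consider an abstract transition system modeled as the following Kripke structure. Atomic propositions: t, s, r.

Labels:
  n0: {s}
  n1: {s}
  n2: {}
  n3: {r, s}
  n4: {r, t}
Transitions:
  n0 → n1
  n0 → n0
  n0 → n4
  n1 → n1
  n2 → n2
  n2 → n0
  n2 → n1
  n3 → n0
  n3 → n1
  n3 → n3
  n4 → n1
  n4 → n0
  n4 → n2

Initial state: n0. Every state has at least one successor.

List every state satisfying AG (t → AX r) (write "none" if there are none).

{n1}

States satisfying t → AX r: {n0, n1, n2, n3}.
States satisfying AG (t → AX r): {n1}.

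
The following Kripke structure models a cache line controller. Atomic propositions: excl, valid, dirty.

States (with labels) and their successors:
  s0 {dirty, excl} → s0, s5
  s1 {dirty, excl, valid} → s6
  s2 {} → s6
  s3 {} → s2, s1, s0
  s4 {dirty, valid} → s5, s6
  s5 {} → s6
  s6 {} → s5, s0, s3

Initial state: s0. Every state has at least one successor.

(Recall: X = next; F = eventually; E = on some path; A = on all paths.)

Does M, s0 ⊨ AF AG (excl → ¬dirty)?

States satisfying AG (excl → ¬dirty): ∅.
States satisfying AF AG (excl → ¬dirty): ∅.
There is a path from s0 along which AG (excl → ¬dirty) never holds.
s0 ∉ Sat(AF AG (excl → ¬dirty)).

Violated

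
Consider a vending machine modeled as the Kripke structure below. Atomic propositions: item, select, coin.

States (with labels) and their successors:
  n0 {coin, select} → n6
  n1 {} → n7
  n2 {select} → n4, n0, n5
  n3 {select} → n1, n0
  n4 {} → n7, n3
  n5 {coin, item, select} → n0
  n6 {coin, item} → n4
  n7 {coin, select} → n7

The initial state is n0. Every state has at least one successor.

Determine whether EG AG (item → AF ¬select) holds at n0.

Satisfied

States satisfying AG (item → AF ¬select): {n0, n1, n2, n3, n4, n5, n6, n7}.
States satisfying EG AG (item → AF ¬select): {n0, n1, n2, n3, n4, n5, n6, n7}.
n0 ∈ Sat(EG AG (item → AF ¬select)).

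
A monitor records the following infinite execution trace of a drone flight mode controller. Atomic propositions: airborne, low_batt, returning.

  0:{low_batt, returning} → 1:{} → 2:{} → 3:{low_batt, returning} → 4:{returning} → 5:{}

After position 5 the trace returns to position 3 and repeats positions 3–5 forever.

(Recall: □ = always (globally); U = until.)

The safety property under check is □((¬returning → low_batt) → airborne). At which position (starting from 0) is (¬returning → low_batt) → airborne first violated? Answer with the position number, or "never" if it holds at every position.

0

At position 0 the labels are {low_batt, returning}, so (¬returning → low_batt) → airborne is false there. This is the first violation.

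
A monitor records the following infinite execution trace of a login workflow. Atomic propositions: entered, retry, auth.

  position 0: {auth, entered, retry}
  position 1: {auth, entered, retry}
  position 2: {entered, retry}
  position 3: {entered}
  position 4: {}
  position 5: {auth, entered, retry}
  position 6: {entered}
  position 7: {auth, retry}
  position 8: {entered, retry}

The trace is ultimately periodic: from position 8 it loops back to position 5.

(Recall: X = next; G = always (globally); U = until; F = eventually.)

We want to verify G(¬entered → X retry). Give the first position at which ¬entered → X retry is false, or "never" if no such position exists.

¬entered → X retry holds at every position 0..8, and those are all the positions the trace ever visits, so the invariant G(¬entered → X retry) is never violated.

never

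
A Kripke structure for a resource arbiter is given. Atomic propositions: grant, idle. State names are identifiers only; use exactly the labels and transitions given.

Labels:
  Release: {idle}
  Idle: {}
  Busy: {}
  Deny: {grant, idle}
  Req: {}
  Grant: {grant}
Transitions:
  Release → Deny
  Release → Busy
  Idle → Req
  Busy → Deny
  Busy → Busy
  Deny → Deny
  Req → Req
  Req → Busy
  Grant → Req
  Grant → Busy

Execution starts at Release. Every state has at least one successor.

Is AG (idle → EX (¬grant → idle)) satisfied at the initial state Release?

States satisfying idle → EX (¬grant → idle): {Release, Idle, Busy, Deny, Req, Grant}.
States satisfying AG (idle → EX (¬grant → idle)): {Release, Idle, Busy, Deny, Req, Grant}.
Every state reachable from Release satisfies idle → EX (¬grant → idle).
Release ∈ Sat(AG (idle → EX (¬grant → idle))).

Holds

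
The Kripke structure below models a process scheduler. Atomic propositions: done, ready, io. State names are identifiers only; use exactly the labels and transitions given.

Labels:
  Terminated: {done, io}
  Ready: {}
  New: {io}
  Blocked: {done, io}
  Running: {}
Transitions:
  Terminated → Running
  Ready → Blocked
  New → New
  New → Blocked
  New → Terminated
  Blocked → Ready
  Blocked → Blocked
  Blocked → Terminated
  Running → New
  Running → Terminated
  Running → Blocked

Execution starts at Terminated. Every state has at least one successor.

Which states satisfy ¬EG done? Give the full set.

States satisfying done: {Terminated, Blocked}.
States satisfying EG done: {Blocked}.
States satisfying ¬EG done: {Terminated, Ready, New, Running}.

{Terminated, Ready, New, Running}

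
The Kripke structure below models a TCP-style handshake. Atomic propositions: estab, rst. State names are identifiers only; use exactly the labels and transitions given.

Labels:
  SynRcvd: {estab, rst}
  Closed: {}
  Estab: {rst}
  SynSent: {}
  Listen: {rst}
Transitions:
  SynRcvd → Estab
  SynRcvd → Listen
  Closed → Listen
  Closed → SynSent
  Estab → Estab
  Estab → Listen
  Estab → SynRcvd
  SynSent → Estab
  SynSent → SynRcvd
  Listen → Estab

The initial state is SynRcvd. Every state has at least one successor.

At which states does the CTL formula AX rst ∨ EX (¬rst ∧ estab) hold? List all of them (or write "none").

{SynRcvd, Estab, SynSent, Listen}

States satisfying rst: {SynRcvd, Estab, Listen}.
States satisfying AX rst: {SynRcvd, Estab, SynSent, Listen}.
States satisfying ¬rst ∧ estab: ∅.
States satisfying EX (¬rst ∧ estab): ∅.
States satisfying AX rst ∨ EX (¬rst ∧ estab): {SynRcvd, Estab, SynSent, Listen}.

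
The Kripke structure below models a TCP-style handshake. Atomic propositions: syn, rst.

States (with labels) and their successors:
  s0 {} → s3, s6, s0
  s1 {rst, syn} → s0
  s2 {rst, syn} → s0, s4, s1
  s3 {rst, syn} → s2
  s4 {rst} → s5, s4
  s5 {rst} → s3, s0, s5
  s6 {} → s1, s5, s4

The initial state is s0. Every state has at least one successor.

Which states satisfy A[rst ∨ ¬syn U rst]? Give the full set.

States satisfying rst ∨ ¬syn: {s0, s1, s2, s3, s4, s5, s6}.
States satisfying rst: {s1, s2, s3, s4, s5}.
States satisfying A[rst ∨ ¬syn U rst]: {s1, s2, s3, s4, s5, s6}.

{s1, s2, s3, s4, s5, s6}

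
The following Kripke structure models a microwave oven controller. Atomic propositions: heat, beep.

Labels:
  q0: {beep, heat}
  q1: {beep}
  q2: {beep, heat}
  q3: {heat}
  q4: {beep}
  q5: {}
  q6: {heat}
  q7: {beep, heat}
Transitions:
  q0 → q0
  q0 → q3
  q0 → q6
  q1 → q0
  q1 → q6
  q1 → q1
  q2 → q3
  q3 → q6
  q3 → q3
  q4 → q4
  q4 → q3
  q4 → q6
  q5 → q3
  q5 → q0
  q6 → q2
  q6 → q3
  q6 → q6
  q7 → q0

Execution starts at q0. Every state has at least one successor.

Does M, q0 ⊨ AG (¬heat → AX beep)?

Yes

States satisfying ¬heat → AX beep: {q0, q2, q3, q6, q7}.
States satisfying AG (¬heat → AX beep): {q0, q2, q3, q6, q7}.
Every state reachable from q0 satisfies ¬heat → AX beep.
q0 ∈ Sat(AG (¬heat → AX beep)).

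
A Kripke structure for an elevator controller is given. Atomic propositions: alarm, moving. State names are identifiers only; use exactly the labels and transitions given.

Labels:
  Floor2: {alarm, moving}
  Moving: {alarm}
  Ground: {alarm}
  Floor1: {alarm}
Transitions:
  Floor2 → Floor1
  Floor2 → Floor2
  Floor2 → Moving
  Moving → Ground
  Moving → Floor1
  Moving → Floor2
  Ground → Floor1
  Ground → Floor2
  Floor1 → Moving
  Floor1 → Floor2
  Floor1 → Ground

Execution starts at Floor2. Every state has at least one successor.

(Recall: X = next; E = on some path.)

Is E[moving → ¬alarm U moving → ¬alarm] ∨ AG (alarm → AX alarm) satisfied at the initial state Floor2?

Yes

States satisfying moving → ¬alarm: {Moving, Ground, Floor1}.
States satisfying E[moving → ¬alarm U moving → ¬alarm]: {Moving, Ground, Floor1}.
States satisfying alarm → AX alarm: {Floor2, Moving, Ground, Floor1}.
States satisfying AG (alarm → AX alarm): {Floor2, Moving, Ground, Floor1}.
States satisfying E[moving → ¬alarm U moving → ¬alarm] ∨ AG (alarm → AX alarm): {Floor2, Moving, Ground, Floor1}.
Floor2 ∈ Sat(E[moving → ¬alarm U moving → ¬alarm] ∨ AG (alarm → AX alarm)).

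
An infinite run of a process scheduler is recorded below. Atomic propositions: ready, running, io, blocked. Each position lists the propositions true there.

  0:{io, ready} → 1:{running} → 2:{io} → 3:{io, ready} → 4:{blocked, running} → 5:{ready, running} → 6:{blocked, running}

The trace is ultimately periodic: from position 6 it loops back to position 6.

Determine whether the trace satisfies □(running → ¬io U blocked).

No

running → ¬io U blocked must hold at every position from 0 onward. It fails at position 1, so □(running → ¬io U blocked) is false.
Positions where running holds: 1, 4, 5, 6.
Check ¬io U blocked at each: 1→fails, 4→ok, 5→ok, 6→ok.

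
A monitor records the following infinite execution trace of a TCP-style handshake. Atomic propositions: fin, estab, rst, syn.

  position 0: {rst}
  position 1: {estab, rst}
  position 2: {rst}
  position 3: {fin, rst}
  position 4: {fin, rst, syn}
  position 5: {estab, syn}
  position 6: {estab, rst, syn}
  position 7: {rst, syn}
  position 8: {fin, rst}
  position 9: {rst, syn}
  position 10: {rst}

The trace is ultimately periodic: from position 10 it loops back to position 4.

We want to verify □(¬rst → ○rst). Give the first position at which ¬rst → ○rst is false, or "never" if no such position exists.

never

¬rst → ○rst holds at every position 0..10, and those are all the positions the trace ever visits, so the invariant □(¬rst → ○rst) is never violated.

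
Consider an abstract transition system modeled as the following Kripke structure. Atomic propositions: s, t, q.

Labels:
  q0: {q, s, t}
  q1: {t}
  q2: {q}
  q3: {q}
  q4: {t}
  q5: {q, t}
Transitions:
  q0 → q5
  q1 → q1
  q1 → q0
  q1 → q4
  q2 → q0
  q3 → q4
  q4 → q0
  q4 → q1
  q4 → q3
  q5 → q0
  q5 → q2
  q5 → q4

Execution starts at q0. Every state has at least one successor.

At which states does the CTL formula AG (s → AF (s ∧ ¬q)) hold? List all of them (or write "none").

States satisfying s → AF (s ∧ ¬q): {q1, q2, q3, q4, q5}.
States satisfying AG (s → AF (s ∧ ¬q)): ∅.

none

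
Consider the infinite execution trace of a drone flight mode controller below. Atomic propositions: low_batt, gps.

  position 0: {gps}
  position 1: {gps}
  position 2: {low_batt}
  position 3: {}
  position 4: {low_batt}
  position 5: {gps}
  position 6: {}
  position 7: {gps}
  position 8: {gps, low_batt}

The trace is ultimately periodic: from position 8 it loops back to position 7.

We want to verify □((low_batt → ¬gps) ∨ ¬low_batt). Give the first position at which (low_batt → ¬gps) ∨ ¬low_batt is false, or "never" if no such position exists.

Check (low_batt → ¬gps) ∨ ¬low_batt at each position in order: 0 ✓, 1 ✓, 2 ✓, 3 ✓, 4 ✓, 5 ✓, 6 ✓, 7 ✓.
At position 8 the labels are {gps, low_batt}, so (low_batt → ¬gps) ∨ ¬low_batt is false there. This is the first violation.

8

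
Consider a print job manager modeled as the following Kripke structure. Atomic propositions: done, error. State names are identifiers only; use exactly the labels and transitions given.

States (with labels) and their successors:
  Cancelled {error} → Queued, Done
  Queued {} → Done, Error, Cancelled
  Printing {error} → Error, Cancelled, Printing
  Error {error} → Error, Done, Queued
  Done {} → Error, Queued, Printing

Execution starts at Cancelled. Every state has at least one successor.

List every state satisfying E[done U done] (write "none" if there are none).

States satisfying done: ∅.
States satisfying E[done U done]: ∅.

none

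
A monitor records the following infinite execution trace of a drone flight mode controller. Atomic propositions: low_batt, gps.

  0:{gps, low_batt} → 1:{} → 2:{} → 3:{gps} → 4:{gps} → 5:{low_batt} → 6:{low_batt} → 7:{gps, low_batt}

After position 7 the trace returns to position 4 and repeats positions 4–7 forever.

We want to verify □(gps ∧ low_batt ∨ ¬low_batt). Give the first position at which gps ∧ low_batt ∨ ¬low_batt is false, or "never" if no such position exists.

5

Check gps ∧ low_batt ∨ ¬low_batt at each position in order: 0 ✓, 1 ✓, 2 ✓, 3 ✓, 4 ✓.
At position 5 the labels are {low_batt}, so gps ∧ low_batt ∨ ¬low_batt is false there. This is the first violation.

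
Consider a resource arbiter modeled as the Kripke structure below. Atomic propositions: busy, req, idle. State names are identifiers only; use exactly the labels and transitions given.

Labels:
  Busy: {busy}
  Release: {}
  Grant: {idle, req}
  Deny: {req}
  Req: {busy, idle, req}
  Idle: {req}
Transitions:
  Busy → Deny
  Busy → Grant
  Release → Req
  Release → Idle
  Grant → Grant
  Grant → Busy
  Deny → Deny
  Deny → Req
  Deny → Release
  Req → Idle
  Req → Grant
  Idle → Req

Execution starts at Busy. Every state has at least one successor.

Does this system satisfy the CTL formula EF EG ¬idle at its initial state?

Holds

States satisfying EG ¬idle: {Busy, Deny}.
States satisfying EF EG ¬idle: {Busy, Release, Grant, Deny, Req, Idle}.
Some path from Busy reaches a state where EG ¬idle holds.
Busy ∈ Sat(EF EG ¬idle).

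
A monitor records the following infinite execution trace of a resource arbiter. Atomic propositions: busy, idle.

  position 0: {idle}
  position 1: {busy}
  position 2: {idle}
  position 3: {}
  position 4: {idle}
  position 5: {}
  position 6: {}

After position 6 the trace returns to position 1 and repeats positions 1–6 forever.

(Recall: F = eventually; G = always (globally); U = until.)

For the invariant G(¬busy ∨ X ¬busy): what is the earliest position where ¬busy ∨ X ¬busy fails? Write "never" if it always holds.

¬busy ∨ X ¬busy holds at every position 0..6, and those are all the positions the trace ever visits, so the invariant G(¬busy ∨ X ¬busy) is never violated.

never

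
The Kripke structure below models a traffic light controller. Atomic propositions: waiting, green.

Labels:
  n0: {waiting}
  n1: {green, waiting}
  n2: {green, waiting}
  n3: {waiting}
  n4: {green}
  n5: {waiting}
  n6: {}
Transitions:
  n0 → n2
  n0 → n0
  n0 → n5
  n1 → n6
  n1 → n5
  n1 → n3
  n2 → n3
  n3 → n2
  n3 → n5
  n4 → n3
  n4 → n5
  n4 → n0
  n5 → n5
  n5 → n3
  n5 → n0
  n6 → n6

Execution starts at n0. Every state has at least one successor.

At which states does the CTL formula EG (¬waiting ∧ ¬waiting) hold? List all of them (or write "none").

{n6}

States satisfying ¬waiting ∧ ¬waiting: {n4, n6}.
States satisfying EG (¬waiting ∧ ¬waiting): {n6}.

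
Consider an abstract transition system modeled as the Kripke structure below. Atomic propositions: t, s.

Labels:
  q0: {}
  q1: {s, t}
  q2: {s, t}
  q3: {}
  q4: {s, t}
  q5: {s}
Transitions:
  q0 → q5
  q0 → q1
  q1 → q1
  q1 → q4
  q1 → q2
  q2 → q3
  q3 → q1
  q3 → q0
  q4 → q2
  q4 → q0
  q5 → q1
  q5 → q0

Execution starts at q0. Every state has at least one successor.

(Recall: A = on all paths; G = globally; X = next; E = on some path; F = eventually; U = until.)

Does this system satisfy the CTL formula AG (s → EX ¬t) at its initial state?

Does not hold

States satisfying s → EX ¬t: {q0, q2, q3, q4, q5}.
States satisfying AG (s → EX ¬t): ∅.
q1 is reachable from q0 and violates s → EX ¬t, so AG fails at q0.
q0 ∉ Sat(AG (s → EX ¬t)).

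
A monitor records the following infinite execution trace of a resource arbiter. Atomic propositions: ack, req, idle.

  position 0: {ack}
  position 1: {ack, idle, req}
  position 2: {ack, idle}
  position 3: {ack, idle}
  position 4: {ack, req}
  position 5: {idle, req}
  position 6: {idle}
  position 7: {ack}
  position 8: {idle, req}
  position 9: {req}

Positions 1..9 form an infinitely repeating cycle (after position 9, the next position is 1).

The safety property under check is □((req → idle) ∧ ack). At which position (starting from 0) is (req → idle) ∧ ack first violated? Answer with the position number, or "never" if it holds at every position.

4

Check (req → idle) ∧ ack at each position in order: 0 ✓, 1 ✓, 2 ✓, 3 ✓.
At position 4 the labels are {ack, req}, so (req → idle) ∧ ack is false there. This is the first violation.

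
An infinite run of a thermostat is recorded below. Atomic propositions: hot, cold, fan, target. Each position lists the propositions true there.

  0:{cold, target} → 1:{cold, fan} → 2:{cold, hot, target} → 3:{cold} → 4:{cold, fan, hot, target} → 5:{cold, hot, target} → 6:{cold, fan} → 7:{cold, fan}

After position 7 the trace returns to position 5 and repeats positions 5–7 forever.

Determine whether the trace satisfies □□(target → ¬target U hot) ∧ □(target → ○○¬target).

No

□(target → ¬target U hot) must hold at every position from 0 onward. It fails at position 0, so □□(target → ¬target U hot) is false.
target → ○○¬target must hold at every position from 0 onward. It fails at position 0, so □(target → ○○¬target) is false.
Positions where target holds: 0, 2, 4, 5.
Check ○○¬target at each: 0→fails, 2→fails, 4→ok, 5→ok.
At position 0: □□(target → ¬target U hot) is false; □(target → ○○¬target) is false; so □□(target → ¬target U hot) ∧ □(target → ○○¬target) is false.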